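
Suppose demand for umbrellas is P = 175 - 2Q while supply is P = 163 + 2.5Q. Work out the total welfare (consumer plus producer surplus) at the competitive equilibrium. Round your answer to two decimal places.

16.00

Setting demand equal to supply, 12 = 4.5Q, so Q* = 2.6667 and P* = 169.6667.
CS = (1/2)(2.6667)(5.3333) = 7.1111 and PS = (1/2)(2.6667)(6.6667) = 8.8889, so total surplus = 16.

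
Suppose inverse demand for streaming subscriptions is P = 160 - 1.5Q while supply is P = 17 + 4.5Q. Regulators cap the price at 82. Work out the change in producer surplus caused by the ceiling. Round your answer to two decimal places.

Free-market equilibrium: 160 - 1.5Q = 17 + 4.5Q gives Q* = 23.8333, P* = 124.25.
At P = 82, sellers supply (82 - 17)/4.5 = 14.4444 while buyers want more, so the quantity traded is 14.4444 at price 82.
PS goes from (1/2)(23.8333)(107.25) = 1278.0625 to 469.4444 (computed as (82 - 17)(14.4444) - (1/2)(4.5)(14.4444)^2), a change of -808.6181.

-808.62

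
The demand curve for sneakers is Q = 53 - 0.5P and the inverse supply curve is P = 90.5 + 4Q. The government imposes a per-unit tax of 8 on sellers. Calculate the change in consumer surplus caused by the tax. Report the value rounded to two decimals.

Rewriting demand in inverse form: P = 106 - 2Q.
Pre-tax equilibrium: 106 - 2Q = 90.5 + 4Q gives Q* = 2.5833, P* = 100.8333.
A tax on sellers shifts supply up by 8: 106 - 2Q = 90.5 + 4Q + 8, so Q_t = 1.25. Buyers pay P_b = 103.5; sellers receive P_s = P_b - 8 = 95.5.
CS falls from (1/2)(2.5833)(5.1667) = 6.6736 to (1/2)(1.25)(2.5) = 1.5625, a change of -5.1111.

-5.11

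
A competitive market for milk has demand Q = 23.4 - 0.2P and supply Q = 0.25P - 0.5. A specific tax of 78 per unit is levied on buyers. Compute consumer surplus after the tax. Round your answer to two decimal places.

42.25

Rewriting demand in inverse form: P = 117 - 5Q.
Rewriting supply in inverse form: P = 2 + 4Q.
Pre-tax equilibrium: 117 - 5Q = 2 + 4Q gives Q* = 12.7778, P* = 53.1111.
With the tax, buyers' net willingness to pay falls by 78: (117 - 78) - 5Q = 2 + 4Q, so Q_t = 4.1111. Buyers pay P_b = 96.4444; sellers receive P_s = P_b - 78 = 18.4444.
Consumer surplus is the triangle under demand above P_b: (1/2)(4.1111)(117 - 96.4444) = 42.2531.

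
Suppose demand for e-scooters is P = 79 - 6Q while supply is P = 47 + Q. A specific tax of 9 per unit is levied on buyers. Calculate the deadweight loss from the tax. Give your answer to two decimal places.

Pre-tax equilibrium: 79 - 6Q = 47 + Q gives Q* = 4.5714, P* = 51.5714.
A tax on buyers shifts demand down by 9: (79 - 9) - 6Q = 47 + Q, so Q_t = 3.2857. Buyers pay P_b = 59.2857; sellers receive P_s = P_b - 9 = 50.2857.
The welfare triangle lost has base Q* - Q_t = 1.2857 and height t = 9, so DWL = (1/2)(1.2857)(9) = 5.7857.

5.79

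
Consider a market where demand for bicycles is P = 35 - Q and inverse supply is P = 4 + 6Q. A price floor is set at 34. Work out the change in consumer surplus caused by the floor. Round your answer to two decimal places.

-9.31

Free-market equilibrium: 35 - Q = 4 + 6Q gives Q* = 4.4286, P* = 30.5714.
At the floor price 34, quantity demanded is (35 - 34)/1 = 1; demand is the short side, so Q = 1 trades at P = 34.
CS goes from (1/2)(4.4286)(4.4286) = 9.8061 to 0.5 (computed as (35 - 34)(1) - (1/2)(1)(1)^2), a change of -9.3061.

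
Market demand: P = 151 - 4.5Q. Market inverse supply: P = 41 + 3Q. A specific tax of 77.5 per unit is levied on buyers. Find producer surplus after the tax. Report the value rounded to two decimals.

28.17

Pre-tax equilibrium: 151 - 4.5Q = 41 + 3Q gives Q* = 14.6667, P* = 85.
A tax on buyers shifts demand down by 77.5: (151 - 77.5) - 4.5Q = 41 + 3Q, so Q_t = 4.3333. Buyers pay P_b = 131.5; sellers receive P_s = P_b - 77.5 = 54.
PS = (1/2)(Q_t)(P_s - 41) = (1/2)(4.3333)(13) = 28.1667.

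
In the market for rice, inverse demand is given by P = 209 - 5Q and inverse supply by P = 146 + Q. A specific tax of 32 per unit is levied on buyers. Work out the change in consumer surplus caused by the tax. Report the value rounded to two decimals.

Pre-tax equilibrium: 209 - 5Q = 146 + Q gives Q* = 10.5, P* = 156.5.
With the tax, buyers' net willingness to pay falls by 32: (209 - 32) - 5Q = 146 + Q, so Q_t = 5.1667. Buyers pay P_b = 183.1667; sellers receive P_s = P_b - 32 = 151.1667.
CS falls from (1/2)(10.5)(52.5) = 275.625 to (1/2)(5.1667)(25.8333) = 66.7361, a change of -208.8889.

-208.89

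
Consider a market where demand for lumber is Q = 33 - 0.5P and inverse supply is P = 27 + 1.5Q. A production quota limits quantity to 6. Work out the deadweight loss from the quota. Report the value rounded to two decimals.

Rewriting demand in inverse form: P = 66 - 2Q.
Unrestricted equilibrium: Q* = (66 - 27)/(2 + 1.5) = 11.1429.
At Q = 6 the demand price is 66 - 2(6) = 54 and the supply price is 27 + 1.5(6) = 36.
Deadweight loss is the triangle between the curves from 6 to 11.1429: (1/2)(54 - 36)(11.1429 - 6) = 46.2857.

46.29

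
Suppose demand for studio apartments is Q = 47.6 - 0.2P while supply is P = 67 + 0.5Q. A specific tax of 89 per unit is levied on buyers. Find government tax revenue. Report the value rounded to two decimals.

1326.91

Rewriting demand in inverse form: P = 238 - 5Q.
Without the tax, 238 - 5Q = 67 + 0.5Q so Q* = 31.0909 and P* = 82.5455.
With the tax, buyers' net willingness to pay falls by 89: (238 - 89) - 5Q = 67 + 0.5Q, so Q_t = 14.9091. Buyers pay P_b = 163.4545; sellers receive P_s = P_b - 89 = 74.4545.
Revenue is the tax times quantity traded: 89 x 14.9091 = 1326.9091.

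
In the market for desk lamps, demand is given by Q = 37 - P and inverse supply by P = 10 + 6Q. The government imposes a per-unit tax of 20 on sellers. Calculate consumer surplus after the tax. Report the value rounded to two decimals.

0.50

Rewriting demand in inverse form: P = 37 - Q.
Without the tax, 37 - Q = 10 + 6Q so Q* = 3.8571 and P* = 33.1429.
A tax on sellers shifts supply up by 20: 37 - Q = 10 + 6Q + 20, so Q_t = 1. Buyers pay P_b = 36; sellers receive P_s = P_b - 20 = 16.
CS = (1/2)(Q_t)(37 - P_b) = (1/2)(1)(1) = 0.5.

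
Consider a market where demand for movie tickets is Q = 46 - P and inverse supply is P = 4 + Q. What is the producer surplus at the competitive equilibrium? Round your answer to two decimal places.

220.50

Rewriting demand in inverse form: P = 46 - Q.
Equilibrium: 46 - Q = 4 + Q, so Q* = 21 and P* = 25.
PS is the area between P* and the supply curve from 0 to Q*: (1/2)(21)(21) = 220.5.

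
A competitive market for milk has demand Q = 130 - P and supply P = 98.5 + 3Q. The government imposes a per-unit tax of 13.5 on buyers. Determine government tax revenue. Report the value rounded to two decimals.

60.75

Rewriting demand in inverse form: P = 130 - Q.
Without the tax, 130 - Q = 98.5 + 3Q so Q* = 7.875 and P* = 122.125.
A tax on buyers shifts demand down by 13.5: (130 - 13.5) - Q = 98.5 + 3Q, so Q_t = 4.5. Buyers pay P_b = 125.5; sellers receive P_s = P_b - 13.5 = 112.
Revenue is the tax times quantity traded: 13.5 x 4.5 = 60.75.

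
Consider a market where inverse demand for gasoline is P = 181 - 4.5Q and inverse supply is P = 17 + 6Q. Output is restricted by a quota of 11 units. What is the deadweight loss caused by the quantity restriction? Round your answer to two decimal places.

Unrestricted equilibrium: Q* = (181 - 17)/(4.5 + 6) = 15.619.
At Q = 11 the demand price is 181 - 4.5(11) = 131.5 and the supply price is 17 + 6(11) = 83.
DWL = (1/2)(gap between curves at 11) x (Q* - 11) = (1/2)(48.5)(4.619) = 112.0119.

112.01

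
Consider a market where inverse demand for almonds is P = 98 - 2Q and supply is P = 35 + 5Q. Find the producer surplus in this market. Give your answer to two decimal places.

202.50

Setting demand equal to supply, 63 = 7Q, so Q* = 9 and P* = 80.
Producer surplus is the triangle above supply below P*: (1/2)(9)(80 - 35) = (1/2)(9)(45) = 202.5.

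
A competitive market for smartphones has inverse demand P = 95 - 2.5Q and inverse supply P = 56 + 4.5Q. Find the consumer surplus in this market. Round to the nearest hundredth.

Set 95 - 2.5Q = 56 + 4.5Q, which gives 39 = 7Q, so Q* = 5.5714 and P* = 95 - 2.5(5.5714) = 81.0714.
CS is the area between the demand curve and P* from 0 to Q*: (1/2)(5.5714)(13.9286) = 38.801.

38.80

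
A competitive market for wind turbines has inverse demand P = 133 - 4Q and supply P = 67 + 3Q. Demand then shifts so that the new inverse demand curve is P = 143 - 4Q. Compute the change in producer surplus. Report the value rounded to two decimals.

Initial equilibrium: Q_0 = 9.4286, P_0 = 95.2857; CS_0 = (1/2)(9.4286)(37.7143) = 177.7959, PS_0 = (1/2)(9.4286)(28.2857) = 133.3469.
New equilibrium: 143 - 4Q = 67 + 3Q gives Q_1 = 10.8571, P_1 = 99.5714; CS_1 = 235.7551, PS_1 = 176.8163.
Change in producer surplus = 176.8163 - 133.3469 = 43.4694.

43.47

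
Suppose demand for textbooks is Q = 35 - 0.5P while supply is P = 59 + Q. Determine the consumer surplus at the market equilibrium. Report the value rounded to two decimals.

13.44

Rewriting demand in inverse form: P = 70 - 2Q.
Setting demand equal to supply, 11 = 3Q, so Q* = 3.6667 and P* = 62.6667.
Consumer surplus is the triangle under demand above P*: (1/2)(3.6667)(70 - 62.6667) = (1/2)(3.6667)(7.3333) = 13.4444.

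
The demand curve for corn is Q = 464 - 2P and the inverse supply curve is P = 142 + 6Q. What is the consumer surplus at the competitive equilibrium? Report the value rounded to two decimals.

47.93

Rewriting demand in inverse form: P = 232 - 0.5Q.
Set 232 - 0.5Q = 142 + 6Q, which gives 90 = 6.5Q, so Q* = 13.8462 and P* = 232 - 0.5(13.8462) = 225.0769.
Consumer surplus is the triangle under demand above P*: (1/2)(13.8462)(232 - 225.0769) = (1/2)(13.8462)(6.9231) = 47.929.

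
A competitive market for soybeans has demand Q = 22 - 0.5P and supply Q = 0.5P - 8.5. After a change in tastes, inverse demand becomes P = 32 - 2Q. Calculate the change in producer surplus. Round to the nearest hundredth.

Rewriting demand in inverse form: P = 44 - 2Q.
Rewriting supply in inverse form: P = 17 + 2Q.
Initial equilibrium: Q_0 = 6.75, P_0 = 30.5; CS_0 = (1/2)(6.75)(13.5) = 45.5625, PS_0 = (1/2)(6.75)(13.5) = 45.5625.
New equilibrium: 32 - 2Q = 17 + 2Q gives Q_1 = 3.75, P_1 = 24.5; CS_1 = 14.0625, PS_1 = 14.0625.
Change in producer surplus = 14.0625 - 45.5625 = -31.5.

-31.50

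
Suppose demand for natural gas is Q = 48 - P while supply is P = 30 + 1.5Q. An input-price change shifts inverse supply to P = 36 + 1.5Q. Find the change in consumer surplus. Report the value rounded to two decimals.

-14.40

Rewriting demand in inverse form: P = 48 - Q.
Initial equilibrium: Q_0 = 7.2, P_0 = 40.8; CS_0 = (1/2)(7.2)(7.2) = 25.92, PS_0 = (1/2)(7.2)(10.8) = 38.88.
New equilibrium: 48 - Q = 36 + 1.5Q gives Q_1 = 4.8, P_1 = 43.2; CS_1 = 11.52, PS_1 = 17.28.
Change in consumer surplus = 11.52 - 25.92 = -14.4.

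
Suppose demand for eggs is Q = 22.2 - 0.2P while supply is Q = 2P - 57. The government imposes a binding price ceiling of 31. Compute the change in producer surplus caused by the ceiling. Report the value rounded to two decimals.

Rewriting demand in inverse form: P = 111 - 5Q.
Rewriting supply in inverse form: P = 28.5 + 0.5Q.
Free-market equilibrium: 111 - 5Q = 28.5 + 0.5Q gives Q* = 15, P* = 36.
At P = 31, sellers supply (31 - 28.5)/0.5 = 5 while buyers want more, so the quantity traded is 5 at price 31.
PS goes from (1/2)(15)(7.5) = 56.25 to 6.25 (computed as (31 - 28.5)(5) - (1/2)(0.5)(5)^2), a change of -50.

-50.00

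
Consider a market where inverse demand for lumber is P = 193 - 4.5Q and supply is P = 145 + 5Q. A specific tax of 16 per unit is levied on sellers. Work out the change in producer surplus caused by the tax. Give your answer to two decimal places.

Pre-tax equilibrium: 193 - 4.5Q = 145 + 5Q gives Q* = 5.0526, P* = 170.2632.
With the tax, sellers need 16 more per unit: 193 - 4.5Q = 145 + 5Q + 16, so Q_t = 3.3684. Buyers pay P_b = 177.8421; sellers receive P_s = P_b - 16 = 161.8421.
PS falls from (1/2)(5.0526)(25.2632) = 63.8227 to (1/2)(3.3684)(16.8421) = 28.3657, a change of -35.4571.

-35.46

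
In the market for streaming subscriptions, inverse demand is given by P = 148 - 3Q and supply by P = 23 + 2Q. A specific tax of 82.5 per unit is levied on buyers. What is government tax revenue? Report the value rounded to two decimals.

Without the tax, 148 - 3Q = 23 + 2Q so Q* = 25 and P* = 73.
A tax on buyers shifts demand down by 82.5: (148 - 82.5) - 3Q = 23 + 2Q, so Q_t = 8.5. Buyers pay P_b = 122.5; sellers receive P_s = P_b - 82.5 = 40.
Revenue is the tax times quantity traded: 82.5 x 8.5 = 701.25.

701.25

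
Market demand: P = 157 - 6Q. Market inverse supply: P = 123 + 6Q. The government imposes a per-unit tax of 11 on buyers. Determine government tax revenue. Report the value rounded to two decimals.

21.08

Without the tax, 157 - 6Q = 123 + 6Q so Q* = 2.8333 and P* = 140.
A tax on buyers shifts demand down by 11: (157 - 11) - 6Q = 123 + 6Q, so Q_t = 1.9167. Buyers pay P_b = 145.5; sellers receive P_s = P_b - 11 = 134.5.
Tax revenue = t x Q_t = 11 x 1.9167 = 21.0833.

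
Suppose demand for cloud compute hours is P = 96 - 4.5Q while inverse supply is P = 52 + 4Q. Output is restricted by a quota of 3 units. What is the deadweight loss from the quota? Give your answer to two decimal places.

Without the quota, 96 - 4.5Q = 52 + 4Q gives Q* = 5.1765.
At Q = 3 the demand price is 96 - 4.5(3) = 82.5 and the supply price is 52 + 4(3) = 64.
DWL = (1/2)(gap between curves at 3) x (Q* - 3) = (1/2)(18.5)(2.1765) = 20.1324.

20.13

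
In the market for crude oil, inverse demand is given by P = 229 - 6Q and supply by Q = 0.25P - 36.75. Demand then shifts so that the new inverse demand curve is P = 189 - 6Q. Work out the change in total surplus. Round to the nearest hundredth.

-248.00

Rewriting supply in inverse form: P = 147 + 4Q.
Initial equilibrium: Q_0 = 8.2, P_0 = 179.8; CS_0 = (1/2)(8.2)(49.2) = 201.72, PS_0 = (1/2)(8.2)(32.8) = 134.48.
New equilibrium: 189 - 6Q = 147 + 4Q gives Q_1 = 4.2, P_1 = 163.8; CS_1 = 52.92, PS_1 = 35.28.
Change in total surplus = (52.92 + 35.28) - (201.72 + 134.48) = -248.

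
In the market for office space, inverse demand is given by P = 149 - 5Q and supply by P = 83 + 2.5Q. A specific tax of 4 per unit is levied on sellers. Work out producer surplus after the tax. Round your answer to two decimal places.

85.42

Pre-tax equilibrium: 149 - 5Q = 83 + 2.5Q gives Q* = 8.8, P* = 105.
With the tax, sellers need 4 more per unit: 149 - 5Q = 83 + 2.5Q + 4, so Q_t = 8.2667. Buyers pay P_b = 107.6667; sellers receive P_s = P_b - 4 = 103.6667.
Producer surplus is the triangle above supply below P_s: (1/2)(8.2667)(103.6667 - 83) = 85.4222.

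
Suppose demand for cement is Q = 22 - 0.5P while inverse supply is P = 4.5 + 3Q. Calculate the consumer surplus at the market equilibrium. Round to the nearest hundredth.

Rewriting demand in inverse form: P = 44 - 2Q.
Set 44 - 2Q = 4.5 + 3Q, which gives 39.5 = 5Q, so Q* = 7.9 and P* = 44 - 2(7.9) = 28.2.
CS is the area between the demand curve and P* from 0 to Q*: (1/2)(7.9)(15.8) = 62.41.

62.41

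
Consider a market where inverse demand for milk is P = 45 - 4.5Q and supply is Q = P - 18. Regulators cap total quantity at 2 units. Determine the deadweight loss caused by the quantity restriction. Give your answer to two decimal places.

23.27

Rewriting supply in inverse form: P = 18 + Q.
Unrestricted equilibrium: Q* = (45 - 18)/(4.5 + 1) = 4.9091.
At Q = 2 the demand price is 45 - 4.5(2) = 36 and the supply price is 18 + (2) = 20.
Deadweight loss is the triangle between the curves from 2 to 4.9091: (1/2)(36 - 20)(4.9091 - 2) = 23.2727.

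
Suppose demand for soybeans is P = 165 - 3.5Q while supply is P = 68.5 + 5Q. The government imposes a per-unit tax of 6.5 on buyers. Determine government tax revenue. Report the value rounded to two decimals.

Pre-tax equilibrium: 165 - 3.5Q = 68.5 + 5Q gives Q* = 11.3529, P* = 125.2647.
With the tax, buyers' net willingness to pay falls by 6.5: (165 - 6.5) - 3.5Q = 68.5 + 5Q, so Q_t = 10.5882. Buyers pay P_b = 127.9412; sellers receive P_s = P_b - 6.5 = 121.4412.
Revenue is the tax times quantity traded: 6.5 x 10.5882 = 68.8235.

68.82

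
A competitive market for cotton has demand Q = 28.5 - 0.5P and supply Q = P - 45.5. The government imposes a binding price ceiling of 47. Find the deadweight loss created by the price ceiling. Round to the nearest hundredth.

Rewriting demand in inverse form: P = 57 - 2Q.
Rewriting supply in inverse form: P = 45.5 + Q.
Free-market equilibrium: 57 - 2Q = 45.5 + Q gives Q* = 3.8333, P* = 49.3333.
At the ceiling price 47, quantity supplied is (47 - 45.5)/1 = 1.5; supply is the short side, so Q = 1.5 trades at P = 47.
At Q = 1.5 the demand price is 54 and the supply price is 47. Deadweight loss is the triangle between the curves from 1.5 to 3.8333: (1/2)(54 - 47)(3.8333 - 1.5) = 8.1667.

8.17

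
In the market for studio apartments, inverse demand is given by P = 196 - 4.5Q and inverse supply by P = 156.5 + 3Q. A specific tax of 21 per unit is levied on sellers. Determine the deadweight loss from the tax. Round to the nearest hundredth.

29.40

Without the tax, 196 - 4.5Q = 156.5 + 3Q so Q* = 5.2667 and P* = 172.3.
With the tax, sellers need 21 more per unit: 196 - 4.5Q = 156.5 + 3Q + 21, so Q_t = 2.4667. Buyers pay P_b = 184.9; sellers receive P_s = P_b - 21 = 163.9.
Deadweight loss is the triangle between the curves from Q_t to Q*: (1/2)(5.2667 - 2.4667)(21) = 29.4.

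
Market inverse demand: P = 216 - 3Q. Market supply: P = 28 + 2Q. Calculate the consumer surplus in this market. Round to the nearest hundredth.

Equilibrium: 216 - 3Q = 28 + 2Q, so Q* = 37.6 and P* = 103.2.
CS is the area between the demand curve and P* from 0 to Q*: (1/2)(37.6)(112.8) = 2120.64.

2120.64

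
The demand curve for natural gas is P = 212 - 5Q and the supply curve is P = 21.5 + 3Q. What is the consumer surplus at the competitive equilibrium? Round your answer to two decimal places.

Setting demand equal to supply, 190.5 = 8Q, so Q* = 23.8125 and P* = 92.9375.
Consumer surplus is the triangle under demand above P*: (1/2)(23.8125)(212 - 92.9375) = (1/2)(23.8125)(119.0625) = 1417.5879.

1417.59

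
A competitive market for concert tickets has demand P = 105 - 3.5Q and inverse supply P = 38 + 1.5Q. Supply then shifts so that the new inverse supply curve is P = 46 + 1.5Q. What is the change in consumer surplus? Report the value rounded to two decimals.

-70.56

Initial equilibrium: Q_0 = 13.4, P_0 = 58.1; CS_0 = (1/2)(13.4)(46.9) = 314.23, PS_0 = (1/2)(13.4)(20.1) = 134.67.
New equilibrium: 105 - 3.5Q = 46 + 1.5Q gives Q_1 = 11.8, P_1 = 63.7; CS_1 = 243.67, PS_1 = 104.43.
Change in consumer surplus = 243.67 - 314.23 = -70.56.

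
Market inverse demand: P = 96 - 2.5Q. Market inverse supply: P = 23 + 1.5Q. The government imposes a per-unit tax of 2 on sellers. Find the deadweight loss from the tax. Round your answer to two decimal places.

Without the tax, 96 - 2.5Q = 23 + 1.5Q so Q* = 18.25 and P* = 50.375.
With the tax, sellers need 2 more per unit: 96 - 2.5Q = 23 + 1.5Q + 2, so Q_t = 17.75. Buyers pay P_b = 51.625; sellers receive P_s = P_b - 2 = 49.625.
Deadweight loss is the triangle between the curves from Q_t to Q*: (1/2)(18.25 - 17.75)(2) = 0.5.

0.50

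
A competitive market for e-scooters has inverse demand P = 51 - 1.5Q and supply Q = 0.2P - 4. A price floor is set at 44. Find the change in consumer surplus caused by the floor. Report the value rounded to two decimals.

Rewriting supply in inverse form: P = 20 + 5Q.
Without the control, 51 - 1.5Q = 20 + 5Q so Q* = 4.7692 and P* = 43.8462.
At the floor price 44, quantity demanded is (51 - 44)/1.5 = 4.6667; demand is the short side, so Q = 4.6667 trades at P = 44.
CS goes from (1/2)(4.7692)(7.1538) = 17.0592 to 16.3333 (computed as (51 - 44)(4.6667) - (1/2)(1.5)(4.6667)^2), a change of -0.7258.

-0.73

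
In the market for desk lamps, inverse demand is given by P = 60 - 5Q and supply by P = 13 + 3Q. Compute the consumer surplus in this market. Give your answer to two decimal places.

86.29

Equilibrium: 60 - 5Q = 13 + 3Q, so Q* = 5.875 and P* = 30.625.
CS is the area between the demand curve and P* from 0 to Q*: (1/2)(5.875)(29.375) = 86.2891.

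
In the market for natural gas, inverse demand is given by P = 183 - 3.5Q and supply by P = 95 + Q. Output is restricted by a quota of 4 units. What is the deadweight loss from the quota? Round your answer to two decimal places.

Without the quota, 183 - 3.5Q = 95 + Q gives Q* = 19.5556.
At Q = 4 the demand price is 183 - 3.5(4) = 169 and the supply price is 95 + (4) = 99.
DWL = (1/2)(gap between curves at 4) x (Q* - 4) = (1/2)(70)(15.5556) = 544.4444.

544.44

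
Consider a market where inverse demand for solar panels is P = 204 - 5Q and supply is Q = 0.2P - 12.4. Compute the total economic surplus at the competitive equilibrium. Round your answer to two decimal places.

Rewriting supply in inverse form: P = 62 + 5Q.
Setting demand equal to supply, 142 = 10Q, so Q* = 14.2 and P* = 133.
Total surplus is the full triangle between the curves from 0 to Q*: (1/2)(14.2)(204 - 62) = 1008.2.

1008.20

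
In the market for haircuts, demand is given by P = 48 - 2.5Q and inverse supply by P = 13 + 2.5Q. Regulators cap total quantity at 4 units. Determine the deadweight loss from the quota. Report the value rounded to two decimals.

Unrestricted equilibrium: Q* = (48 - 13)/(2.5 + 2.5) = 7.
At Q = 4 the demand price is 48 - 2.5(4) = 38 and the supply price is 13 + 2.5(4) = 23.
DWL = (1/2)(gap between curves at 4) x (Q* - 4) = (1/2)(15)(3) = 22.5.

22.50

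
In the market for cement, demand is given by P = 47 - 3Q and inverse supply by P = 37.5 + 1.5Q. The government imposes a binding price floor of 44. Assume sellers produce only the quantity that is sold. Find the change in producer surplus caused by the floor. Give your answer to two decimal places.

2.41

Free-market equilibrium: 47 - 3Q = 37.5 + 1.5Q gives Q* = 2.1111, P* = 40.6667.
At P = 44, buyers demand (47 - 44)/3 = 1 while sellers would supply more, so the quantity traded is 1 at price 44.
PS goes from (1/2)(2.1111)(3.1667) = 3.3426 to 5.75 (computed as (44 - 37.5)(1) - (1/2)(1.5)(1)^2), a change of 2.4074.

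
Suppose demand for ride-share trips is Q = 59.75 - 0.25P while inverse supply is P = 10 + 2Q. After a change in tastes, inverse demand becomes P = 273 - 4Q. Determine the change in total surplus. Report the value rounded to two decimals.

1394.00

Rewriting demand in inverse form: P = 239 - 4Q.
Initial equilibrium: Q_0 = 38.1667, P_0 = 86.3333; CS_0 = (1/2)(38.1667)(152.6667) = 2913.3889, PS_0 = (1/2)(38.1667)(76.3333) = 1456.6944.
New equilibrium: 273 - 4Q = 10 + 2Q gives Q_1 = 43.8333, P_1 = 97.6667; CS_1 = 3842.7222, PS_1 = 1921.3611.
Change in total surplus = (3842.7222 + 1921.3611) - (2913.3889 + 1456.6944) = 1394.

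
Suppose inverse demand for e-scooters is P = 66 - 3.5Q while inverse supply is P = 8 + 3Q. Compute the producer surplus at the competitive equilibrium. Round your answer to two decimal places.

119.43

Equilibrium: 66 - 3.5Q = 8 + 3Q, so Q* = 8.9231 and P* = 34.7692.
PS is the area between P* and the supply curve from 0 to Q*: (1/2)(8.9231)(26.7692) = 119.432.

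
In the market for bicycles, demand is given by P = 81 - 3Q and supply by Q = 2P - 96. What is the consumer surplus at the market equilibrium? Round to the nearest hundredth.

Rewriting supply in inverse form: P = 48 + 0.5Q.
Set 81 - 3Q = 48 + 0.5Q, which gives 33 = 3.5Q, so Q* = 9.4286 and P* = 81 - 3(9.4286) = 52.7143.
CS is the area between the demand curve and P* from 0 to Q*: (1/2)(9.4286)(28.2857) = 133.3469.

133.35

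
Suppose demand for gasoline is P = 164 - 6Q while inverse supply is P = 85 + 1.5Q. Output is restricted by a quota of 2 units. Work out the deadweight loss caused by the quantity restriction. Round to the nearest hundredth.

273.07

Without the quota, 164 - 6Q = 85 + 1.5Q gives Q* = 10.5333.
At Q = 2 the demand price is 164 - 6(2) = 152 and the supply price is 85 + 1.5(2) = 88.
DWL = (1/2)(gap between curves at 2) x (Q* - 2) = (1/2)(64)(8.5333) = 273.0667.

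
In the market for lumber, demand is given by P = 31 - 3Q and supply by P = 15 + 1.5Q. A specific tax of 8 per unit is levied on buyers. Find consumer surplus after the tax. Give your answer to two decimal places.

4.74

Pre-tax equilibrium: 31 - 3Q = 15 + 1.5Q gives Q* = 3.5556, P* = 20.3333.
A tax on buyers shifts demand down by 8: (31 - 8) - 3Q = 15 + 1.5Q, so Q_t = 1.7778. Buyers pay P_b = 25.6667; sellers receive P_s = P_b - 8 = 17.6667.
CS = (1/2)(Q_t)(31 - P_b) = (1/2)(1.7778)(5.3333) = 4.7407.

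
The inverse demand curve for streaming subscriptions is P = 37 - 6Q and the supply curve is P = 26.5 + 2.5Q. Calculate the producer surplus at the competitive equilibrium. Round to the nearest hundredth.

Set 37 - 6Q = 26.5 + 2.5Q, which gives 10.5 = 8.5Q, so Q* = 1.2353 and P* = 37 - 6(1.2353) = 29.5882.
Producer surplus is the triangle above supply below P*: (1/2)(1.2353)(29.5882 - 26.5) = (1/2)(1.2353)(3.0882) = 1.9074.

1.91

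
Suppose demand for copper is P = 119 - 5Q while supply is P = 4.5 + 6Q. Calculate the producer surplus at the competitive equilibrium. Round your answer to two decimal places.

325.05

Equilibrium: 119 - 5Q = 4.5 + 6Q, so Q* = 10.4091 and P* = 66.9545.
The supply curve's price intercept is 4.5, so PS = (1/2)(Q*)(P* - 4.5) = (1/2)(10.4091)(62.4545) = 325.0475.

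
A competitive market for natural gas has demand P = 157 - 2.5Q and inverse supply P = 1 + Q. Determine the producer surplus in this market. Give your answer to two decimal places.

993.31

Setting demand equal to supply, 156 = 3.5Q, so Q* = 44.5714 and P* = 45.5714.
The supply curve's price intercept is 1, so PS = (1/2)(Q*)(P* - 1) = (1/2)(44.5714)(44.5714) = 993.3061.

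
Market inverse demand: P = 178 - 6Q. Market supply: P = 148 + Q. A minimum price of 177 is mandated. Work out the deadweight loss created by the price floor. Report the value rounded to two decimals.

59.38

Without the control, 178 - 6Q = 148 + Q so Q* = 4.2857 and P* = 152.2857.
At the floor price 177, quantity demanded is (178 - 177)/6 = 0.1667; demand is the short side, so Q = 0.1667 trades at P = 177.
At Q = 0.1667 the demand price is 177 and the supply price is 148.1667. Deadweight loss is the triangle between the curves from 0.1667 to 4.2857: (1/2)(177 - 148.1667)(4.2857 - 0.1667) = 59.3829.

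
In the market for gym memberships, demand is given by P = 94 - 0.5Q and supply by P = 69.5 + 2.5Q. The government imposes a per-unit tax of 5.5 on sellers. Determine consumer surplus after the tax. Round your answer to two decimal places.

10.03

Pre-tax equilibrium: 94 - 0.5Q = 69.5 + 2.5Q gives Q* = 8.1667, P* = 89.9167.
With the tax, sellers need 5.5 more per unit: 94 - 0.5Q = 69.5 + 2.5Q + 5.5, so Q_t = 6.3333. Buyers pay P_b = 90.8333; sellers receive P_s = P_b - 5.5 = 85.3333.
Consumer surplus is the triangle under demand above P_b: (1/2)(6.3333)(94 - 90.8333) = 10.0278.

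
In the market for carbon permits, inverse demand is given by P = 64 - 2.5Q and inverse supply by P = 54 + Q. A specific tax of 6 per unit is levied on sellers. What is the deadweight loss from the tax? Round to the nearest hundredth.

Pre-tax equilibrium: 64 - 2.5Q = 54 + Q gives Q* = 2.8571, P* = 56.8571.
A tax on sellers shifts supply up by 6: 64 - 2.5Q = 54 + Q + 6, so Q_t = 1.1429. Buyers pay P_b = 61.1429; sellers receive P_s = P_b - 6 = 55.1429.
The welfare triangle lost has base Q* - Q_t = 1.7143 and height t = 6, so DWL = (1/2)(1.7143)(6) = 5.1429.

5.14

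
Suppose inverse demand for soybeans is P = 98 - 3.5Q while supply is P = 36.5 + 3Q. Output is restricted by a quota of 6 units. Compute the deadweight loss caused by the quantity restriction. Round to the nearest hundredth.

Unrestricted equilibrium: Q* = (98 - 36.5)/(3.5 + 3) = 9.4615.
At Q = 6 the demand price is 98 - 3.5(6) = 77 and the supply price is 36.5 + 3(6) = 54.5.
Deadweight loss is the triangle between the curves from 6 to 9.4615: (1/2)(77 - 54.5)(9.4615 - 6) = 38.9423.

38.94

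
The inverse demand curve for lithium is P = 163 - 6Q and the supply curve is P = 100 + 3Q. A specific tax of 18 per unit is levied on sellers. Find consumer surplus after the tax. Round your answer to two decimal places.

Pre-tax equilibrium: 163 - 6Q = 100 + 3Q gives Q* = 7, P* = 121.
With the tax, sellers need 18 more per unit: 163 - 6Q = 100 + 3Q + 18, so Q_t = 5. Buyers pay P_b = 133; sellers receive P_s = P_b - 18 = 115.
Consumer surplus is the triangle under demand above P_b: (1/2)(5)(163 - 133) = 75.

75.00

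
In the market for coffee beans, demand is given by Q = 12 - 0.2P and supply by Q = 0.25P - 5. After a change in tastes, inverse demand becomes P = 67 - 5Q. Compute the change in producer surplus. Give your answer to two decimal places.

15.04

Rewriting demand in inverse form: P = 60 - 5Q.
Rewriting supply in inverse form: P = 20 + 4Q.
Initial equilibrium: Q_0 = 4.4444, P_0 = 37.7778; CS_0 = (1/2)(4.4444)(22.2222) = 49.3827, PS_0 = (1/2)(4.4444)(17.7778) = 39.5062.
New equilibrium: 67 - 5Q = 20 + 4Q gives Q_1 = 5.2222, P_1 = 40.8889; CS_1 = 68.179, PS_1 = 54.5432.
Change in producer surplus = 54.5432 - 39.5062 = 15.037.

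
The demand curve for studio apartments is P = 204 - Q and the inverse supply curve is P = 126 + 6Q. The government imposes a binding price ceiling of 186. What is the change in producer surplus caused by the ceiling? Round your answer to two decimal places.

Free-market equilibrium: 204 - Q = 126 + 6Q gives Q* = 11.1429, P* = 192.8571.
At the ceiling price 186, quantity supplied is (186 - 126)/6 = 10; supply is the short side, so Q = 10 trades at P = 186.
PS goes from (1/2)(11.1429)(66.8571) = 372.4898 to 300 (computed as (186 - 126)(10) - (1/2)(6)(10)^2), a change of -72.4898.

-72.49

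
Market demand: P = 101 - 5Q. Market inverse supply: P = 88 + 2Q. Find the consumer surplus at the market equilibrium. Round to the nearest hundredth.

Equilibrium: 101 - 5Q = 88 + 2Q, so Q* = 1.8571 and P* = 91.7143.
CS is the area between the demand curve and P* from 0 to Q*: (1/2)(1.8571)(9.2857) = 8.6224.

8.62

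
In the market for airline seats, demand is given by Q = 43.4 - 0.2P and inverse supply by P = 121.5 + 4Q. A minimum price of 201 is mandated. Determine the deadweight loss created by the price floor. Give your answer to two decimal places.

247.16

Rewriting demand in inverse form: P = 217 - 5Q.
Without the control, 217 - 5Q = 121.5 + 4Q so Q* = 10.6111 and P* = 163.9444.
At P = 201, buyers demand (217 - 201)/5 = 3.2 while sellers would supply more, so the quantity traded is 3.2 at price 201.
At Q = 3.2 the demand price is 201 and the supply price is 134.3. Deadweight loss is the triangle between the curves from 3.2 to 10.6111: (1/2)(201 - 134.3)(10.6111 - 3.2) = 247.1606.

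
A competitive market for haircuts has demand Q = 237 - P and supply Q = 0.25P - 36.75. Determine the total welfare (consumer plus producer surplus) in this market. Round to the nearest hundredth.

Rewriting demand in inverse form: P = 237 - Q.
Rewriting supply in inverse form: P = 147 + 4Q.
Set 237 - Q = 147 + 4Q, which gives 90 = 5Q, so Q* = 18 and P* = 237 - (18) = 219.
Total surplus is the full triangle between the curves from 0 to Q*: (1/2)(18)(237 - 147) = 810.

810.00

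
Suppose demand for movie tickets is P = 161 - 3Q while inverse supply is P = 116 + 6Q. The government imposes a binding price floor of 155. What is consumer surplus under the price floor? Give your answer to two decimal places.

6.00

Without the control, 161 - 3Q = 116 + 6Q so Q* = 5 and P* = 146.
At the floor price 155, quantity demanded is (161 - 155)/3 = 2; demand is the short side, so Q = 2 trades at P = 155.
CS is the triangle under demand above 155: (1/2)(2)(161 - 155) = 6.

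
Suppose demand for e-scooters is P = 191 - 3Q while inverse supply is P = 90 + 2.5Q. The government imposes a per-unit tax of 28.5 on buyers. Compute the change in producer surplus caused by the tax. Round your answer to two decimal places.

Without the tax, 191 - 3Q = 90 + 2.5Q so Q* = 18.3636 and P* = 135.9091.
With the tax, buyers' net willingness to pay falls by 28.5: (191 - 28.5) - 3Q = 90 + 2.5Q, so Q_t = 13.1818. Buyers pay P_b = 151.4545; sellers receive P_s = P_b - 28.5 = 122.9545.
PS falls from (1/2)(18.3636)(45.9091) = 421.5289 to (1/2)(13.1818)(32.9545) = 217.2004, a change of -204.3285.

-204.33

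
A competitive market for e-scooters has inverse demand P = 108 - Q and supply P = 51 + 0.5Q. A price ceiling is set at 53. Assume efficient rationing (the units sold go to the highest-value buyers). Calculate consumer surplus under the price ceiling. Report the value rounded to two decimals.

Free-market equilibrium: 108 - Q = 51 + 0.5Q gives Q* = 38, P* = 70.
At P = 53, sellers supply (53 - 51)/0.5 = 4 while buyers want more, so the quantity traded is 4 at price 53.
The demand price at Q = 4 is 104. CS is the trapezoid between demand and 53 over [0, 4]: (1/2)[(108 - 53) + (104 - 53)](4) = 212.

212.00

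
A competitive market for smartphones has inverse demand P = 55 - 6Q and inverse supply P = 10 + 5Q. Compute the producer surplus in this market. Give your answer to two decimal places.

Equilibrium: 55 - 6Q = 10 + 5Q, so Q* = 4.0909 and P* = 30.4545.
Producer surplus is the triangle above supply below P*: (1/2)(4.0909)(30.4545 - 10) = (1/2)(4.0909)(20.4545) = 41.8388.

41.84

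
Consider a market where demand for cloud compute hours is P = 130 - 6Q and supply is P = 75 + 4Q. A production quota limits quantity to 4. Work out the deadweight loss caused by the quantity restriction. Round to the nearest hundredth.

11.25

Without the quota, 130 - 6Q = 75 + 4Q gives Q* = 5.5.
At Q = 4 the demand price is 130 - 6(4) = 106 and the supply price is 75 + 4(4) = 91.
Deadweight loss is the triangle between the curves from 4 to 5.5: (1/2)(106 - 91)(5.5 - 4) = 11.25.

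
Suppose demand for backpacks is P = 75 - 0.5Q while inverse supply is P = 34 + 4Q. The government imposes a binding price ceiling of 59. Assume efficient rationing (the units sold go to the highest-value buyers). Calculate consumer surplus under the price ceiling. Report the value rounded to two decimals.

90.23

Without the control, 75 - 0.5Q = 34 + 4Q so Q* = 9.1111 and P* = 70.4444.
At P = 59, sellers supply (59 - 34)/4 = 6.25 while buyers want more, so the quantity traded is 6.25 at price 59.
The demand price at Q = 6.25 is 71.875. CS is the trapezoid between demand and 59 over [0, 6.25]: (1/2)[(75 - 59) + (71.875 - 59)](6.25) = 90.2344.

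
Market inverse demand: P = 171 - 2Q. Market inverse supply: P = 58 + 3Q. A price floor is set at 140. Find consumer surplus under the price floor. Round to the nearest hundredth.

Free-market equilibrium: 171 - 2Q = 58 + 3Q gives Q* = 22.6, P* = 125.8.
At the floor price 140, quantity demanded is (171 - 140)/2 = 15.5; demand is the short side, so Q = 15.5 trades at P = 140.
CS is the triangle under demand above 140: (1/2)(15.5)(171 - 140) = 240.25.

240.25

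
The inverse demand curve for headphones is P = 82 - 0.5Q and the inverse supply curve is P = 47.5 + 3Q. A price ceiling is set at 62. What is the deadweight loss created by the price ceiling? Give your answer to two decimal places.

44.17

Free-market equilibrium: 82 - 0.5Q = 47.5 + 3Q gives Q* = 9.8571, P* = 77.0714.
At P = 62, sellers supply (62 - 47.5)/3 = 4.8333 while buyers want more, so the quantity traded is 4.8333 at price 62.
At Q = 4.8333 the demand price is 79.5833 and the supply price is 62. Deadweight loss is the triangle between the curves from 4.8333 to 9.8571: (1/2)(79.5833 - 62)(9.8571 - 4.8333) = 44.1677.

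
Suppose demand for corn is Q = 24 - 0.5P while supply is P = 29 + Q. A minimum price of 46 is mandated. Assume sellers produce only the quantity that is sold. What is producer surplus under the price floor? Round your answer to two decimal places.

Rewriting demand in inverse form: P = 48 - 2Q.
Free-market equilibrium: 48 - 2Q = 29 + Q gives Q* = 6.3333, P* = 35.3333.
At the floor price 46, quantity demanded is (48 - 46)/2 = 1; demand is the short side, so Q = 1 trades at P = 46.
The supply price at Q = 1 is 30. PS is the trapezoid between 46 and supply over [0, 1]: (1/2)[(46 - 29) + (46 - 30)](1) = 16.5.

16.50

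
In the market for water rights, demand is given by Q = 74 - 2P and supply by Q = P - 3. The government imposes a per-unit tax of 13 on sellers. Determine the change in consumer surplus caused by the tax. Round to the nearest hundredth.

Rewriting demand in inverse form: P = 37 - 0.5Q.
Rewriting supply in inverse form: P = 3 + Q.
Without the tax, 37 - 0.5Q = 3 + Q so Q* = 22.6667 and P* = 25.6667.
With the tax, sellers need 13 more per unit: 37 - 0.5Q = 3 + Q + 13, so Q_t = 14. Buyers pay P_b = 30; sellers receive P_s = P_b - 13 = 17.
Consumers lose the trapezoid between P* and P_b out to Q_t plus the triangle from Q_t to Q*: change in CS = 49 - 128.4444 = -79.4444.

-79.44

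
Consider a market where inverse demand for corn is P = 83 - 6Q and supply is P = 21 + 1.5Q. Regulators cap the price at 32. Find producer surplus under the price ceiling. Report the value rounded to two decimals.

Without the control, 83 - 6Q = 21 + 1.5Q so Q* = 8.2667 and P* = 33.4.
At P = 32, sellers supply (32 - 21)/1.5 = 7.3333 while buyers want more, so the quantity traded is 7.3333 at price 32.
PS is the triangle above supply below 32: (1/2)(7.3333)(32 - 21) = 40.3333.

40.33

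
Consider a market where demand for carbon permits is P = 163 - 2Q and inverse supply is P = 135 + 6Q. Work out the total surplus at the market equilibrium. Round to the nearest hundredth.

Setting demand equal to supply, 28 = 8Q, so Q* = 3.5 and P* = 156.
Total surplus is the full triangle between the curves from 0 to Q*: (1/2)(3.5)(163 - 135) = 49.

49.00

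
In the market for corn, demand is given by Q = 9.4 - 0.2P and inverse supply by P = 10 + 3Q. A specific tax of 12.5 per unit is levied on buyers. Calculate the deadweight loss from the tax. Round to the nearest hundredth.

Rewriting demand in inverse form: P = 47 - 5Q.
Without the tax, 47 - 5Q = 10 + 3Q so Q* = 4.625 and P* = 23.875.
With the tax, buyers' net willingness to pay falls by 12.5: (47 - 12.5) - 5Q = 10 + 3Q, so Q_t = 3.0625. Buyers pay P_b = 31.6875; sellers receive P_s = P_b - 12.5 = 19.1875.
The welfare triangle lost has base Q* - Q_t = 1.5625 and height t = 12.5, so DWL = (1/2)(1.5625)(12.5) = 9.7656.

9.77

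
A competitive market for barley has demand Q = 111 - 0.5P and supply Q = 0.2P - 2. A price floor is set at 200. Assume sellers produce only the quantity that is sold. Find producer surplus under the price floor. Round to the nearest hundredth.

1787.50

Rewriting demand in inverse form: P = 222 - 2Q.
Rewriting supply in inverse form: P = 10 + 5Q.
Free-market equilibrium: 222 - 2Q = 10 + 5Q gives Q* = 30.2857, P* = 161.4286.
At the floor price 200, quantity demanded is (222 - 200)/2 = 11; demand is the short side, so Q = 11 trades at P = 200.
The supply price at Q = 11 is 65. PS is the trapezoid between 200 and supply over [0, 11]: (1/2)[(200 - 10) + (200 - 65)](11) = 1787.5.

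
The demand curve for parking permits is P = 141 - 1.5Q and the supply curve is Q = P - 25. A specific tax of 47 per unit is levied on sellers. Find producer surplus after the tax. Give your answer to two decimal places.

380.88

Rewriting supply in inverse form: P = 25 + Q.
Without the tax, 141 - 1.5Q = 25 + Q so Q* = 46.4 and P* = 71.4.
With the tax, sellers need 47 more per unit: 141 - 1.5Q = 25 + Q + 47, so Q_t = 27.6. Buyers pay P_b = 99.6; sellers receive P_s = P_b - 47 = 52.6.
PS = (1/2)(Q_t)(P_s - 25) = (1/2)(27.6)(27.6) = 380.88.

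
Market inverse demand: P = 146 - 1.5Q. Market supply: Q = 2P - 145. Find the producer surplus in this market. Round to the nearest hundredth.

Rewriting supply in inverse form: P = 72.5 + 0.5Q.
Setting demand equal to supply, 73.5 = 2Q, so Q* = 36.75 and P* = 90.875.
Producer surplus is the triangle above supply below P*: (1/2)(36.75)(90.875 - 72.5) = (1/2)(36.75)(18.375) = 337.6406.

337.64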